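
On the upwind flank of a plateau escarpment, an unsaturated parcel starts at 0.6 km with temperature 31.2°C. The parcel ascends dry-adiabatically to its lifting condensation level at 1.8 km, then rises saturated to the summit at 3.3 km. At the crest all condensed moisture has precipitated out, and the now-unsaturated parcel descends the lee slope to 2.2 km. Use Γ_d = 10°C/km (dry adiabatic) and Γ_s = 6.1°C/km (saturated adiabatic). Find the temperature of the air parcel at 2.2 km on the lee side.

Dry to 1800 m: -10 × 1.2 km = -12°C, so T = 19.2°C.
Saturated to 3300 m: -6.1 × 1.5 km = -9.15°C, so T = 10.05°C.
Dry descent to 2200 m: +10 × 1.1 km = +11°C, so T = 21.05°C.

21.05°C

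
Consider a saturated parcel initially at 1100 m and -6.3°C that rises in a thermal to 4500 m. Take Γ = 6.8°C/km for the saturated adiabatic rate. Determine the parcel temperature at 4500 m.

From 1100 m to 4500 m (saturated adiabatic): cools by 6.8 × 3.4 = 23.12°C, giving -29.42°C.

-29.42°C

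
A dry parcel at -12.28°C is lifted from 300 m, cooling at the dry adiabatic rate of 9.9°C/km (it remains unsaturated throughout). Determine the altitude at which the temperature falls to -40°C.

3100 m

Height above start = (-12.28 − (-40)) / 9.9 = 2.8 km
Altitude = 300 m + 2800 m = 3100 m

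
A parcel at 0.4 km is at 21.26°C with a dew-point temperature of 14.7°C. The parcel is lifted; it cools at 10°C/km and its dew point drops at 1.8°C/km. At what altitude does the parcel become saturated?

T and T_d converge at 10 − 1.8 = 8.2°C per km
Height above start = (21.26 − 14.7) / 8.2 = 0.8 km
LCL altitude = 400 m + 800 m = 1200 m

1.2 km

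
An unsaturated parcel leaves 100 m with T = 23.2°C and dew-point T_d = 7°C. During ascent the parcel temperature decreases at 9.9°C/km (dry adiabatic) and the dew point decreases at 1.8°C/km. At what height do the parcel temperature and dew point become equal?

2100 m

T and T_d converge at 9.9 − 1.8 = 8.1°C per km
Height above start = (23.2 − 7) / 8.1 = 2 km
LCL altitude = 100 m + 2000 m = 2100 m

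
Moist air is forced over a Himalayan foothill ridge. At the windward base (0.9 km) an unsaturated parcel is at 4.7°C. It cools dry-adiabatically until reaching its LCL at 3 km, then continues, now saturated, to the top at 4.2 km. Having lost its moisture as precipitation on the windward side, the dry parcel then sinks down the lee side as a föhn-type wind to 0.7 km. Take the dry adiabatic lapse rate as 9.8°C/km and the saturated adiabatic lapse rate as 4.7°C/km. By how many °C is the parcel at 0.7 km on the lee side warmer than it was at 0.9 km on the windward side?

+8.08°C

From 900 m to 3000 m (dry): cools by 9.8 × 2.1 = 20.58°C, giving -15.88°C.
From 3000 m to 4200 m (saturated): cools by 4.7 × 1.2 = 5.64°C, giving -21.52°C.
From 4200 m to 700 m (dry descent): warms by 9.8 × 3.5 = 34.3°C, giving 12.78°C.
Net change vs windward start: 12.78 − 4.7 = +8.08°C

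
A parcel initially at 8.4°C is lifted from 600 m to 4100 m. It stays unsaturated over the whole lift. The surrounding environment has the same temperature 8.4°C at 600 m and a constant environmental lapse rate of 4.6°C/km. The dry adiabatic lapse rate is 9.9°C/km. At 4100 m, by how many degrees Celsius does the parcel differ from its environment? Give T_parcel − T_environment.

-18.55°C (parcel cooler than environment)

Parcel:
  From 600 m to 4100 m (dry): cools by 9.9 × 3.5 = 34.65°C, giving -26.25°C.
Environment:
  From 600 m to 4100 m (environment): cools by 4.6 × 3.5 = 16.1°C, giving -7.7°C.
T_parcel − T_env = -26.25 − (-7.7) = -18.55°C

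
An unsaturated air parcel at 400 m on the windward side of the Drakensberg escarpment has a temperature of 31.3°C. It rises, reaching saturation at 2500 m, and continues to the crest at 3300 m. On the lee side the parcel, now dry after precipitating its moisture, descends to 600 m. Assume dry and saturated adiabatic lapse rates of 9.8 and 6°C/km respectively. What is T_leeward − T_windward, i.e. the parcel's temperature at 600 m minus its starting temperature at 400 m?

From 400 m to 2500 m (dry): cools by 9.8 × 2.1 = 20.58°C, giving 10.72°C.
From 2500 m to 3300 m (saturated): cools by 6 × 0.8 = 4.8°C, giving 5.92°C.
From 3300 m to 600 m (dry descent): warms by 9.8 × 2.7 = 26.46°C, giving 32.38°C.
Net change vs windward start: 32.38 − 31.3 = +1.08°C

+1.08°C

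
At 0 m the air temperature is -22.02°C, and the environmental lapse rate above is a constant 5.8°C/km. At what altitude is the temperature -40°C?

3100 m

Height above start = (-22.02 − (-40)) / 5.8 = 3.1 km
Altitude = 0 m + 3100 m = 3100 m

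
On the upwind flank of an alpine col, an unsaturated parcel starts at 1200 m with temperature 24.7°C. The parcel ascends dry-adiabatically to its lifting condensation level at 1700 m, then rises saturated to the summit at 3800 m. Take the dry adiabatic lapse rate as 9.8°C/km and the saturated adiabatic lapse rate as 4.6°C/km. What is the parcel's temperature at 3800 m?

1200–1700 m, dry: Δz = 0.5 km ⇒ ΔT = -4.9°C; T = 19.8°C
1700–3800 m, saturated: Δz = 2.1 km ⇒ ΔT = -9.66°C; T = 10.14°C

10.14°C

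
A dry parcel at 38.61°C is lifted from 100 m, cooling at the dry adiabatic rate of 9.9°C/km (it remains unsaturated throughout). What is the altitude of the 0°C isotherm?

4000 m

Height above start = (38.61 − 0) / 9.9 = 3.9 km
Altitude = 100 m + 3900 m = 4000 m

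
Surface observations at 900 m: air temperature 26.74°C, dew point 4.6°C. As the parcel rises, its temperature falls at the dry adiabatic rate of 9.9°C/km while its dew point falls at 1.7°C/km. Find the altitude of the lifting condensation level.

T and T_d converge at 9.9 − 1.7 = 8.2°C per km
Height above start = (26.74 − 4.6) / 8.2 = 2.7 km
LCL altitude = 900 m + 2700 m = 3600 m

3600 m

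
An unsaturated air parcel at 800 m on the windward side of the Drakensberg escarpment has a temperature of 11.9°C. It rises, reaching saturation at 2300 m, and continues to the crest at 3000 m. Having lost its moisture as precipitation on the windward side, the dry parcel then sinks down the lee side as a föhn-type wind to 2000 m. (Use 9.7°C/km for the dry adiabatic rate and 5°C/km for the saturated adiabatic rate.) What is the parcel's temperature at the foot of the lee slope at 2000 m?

3.55°C

800–2300 m, dry: Δz = 1.5 km ⇒ ΔT = -14.55°C; T = -2.65°C
2300–3000 m, saturated: Δz = 0.7 km ⇒ ΔT = -3.5°C; T = -6.15°C
3000–2000 m, dry descent: Δz = 1 km ⇒ ΔT = +9.7°C; T = 3.55°C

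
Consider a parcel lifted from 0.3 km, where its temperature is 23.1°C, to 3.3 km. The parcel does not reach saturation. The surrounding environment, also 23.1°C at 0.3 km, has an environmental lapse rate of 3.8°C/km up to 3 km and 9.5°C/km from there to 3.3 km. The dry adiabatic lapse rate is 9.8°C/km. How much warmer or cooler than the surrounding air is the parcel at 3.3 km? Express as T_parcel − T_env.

-16.29°C (parcel cooler than environment)

Parcel:
  300–3300 m, dry: Δz = 3 km ⇒ ΔT = -29.4°C; T = -6.3°C
Environment:
  300–3000 m, environment, lower layer: Δz = 2.7 km ⇒ ΔT = -10.26°C; T = 12.84°C
  3000–3300 m, environment, upper layer: Δz = 0.3 km ⇒ ΔT = -2.85°C; T = 9.99°C
T_parcel − T_env = -6.3 − 9.99 = -16.29°C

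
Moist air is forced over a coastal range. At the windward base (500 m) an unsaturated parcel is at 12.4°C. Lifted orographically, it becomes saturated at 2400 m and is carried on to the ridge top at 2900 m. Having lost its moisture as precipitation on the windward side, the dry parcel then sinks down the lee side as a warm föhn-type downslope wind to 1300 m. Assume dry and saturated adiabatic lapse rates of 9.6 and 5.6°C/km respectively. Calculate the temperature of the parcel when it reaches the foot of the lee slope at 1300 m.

Dry to 2400 m: -9.6 × 1.9 km = -18.24°C, so T = -5.84°C.
Saturated to 2900 m: -5.6 × 0.5 km = -2.8°C, so T = -8.64°C.
Dry descent to 1300 m: +9.6 × 1.6 km = +15.36°C, so T = 6.72°C.

6.72°C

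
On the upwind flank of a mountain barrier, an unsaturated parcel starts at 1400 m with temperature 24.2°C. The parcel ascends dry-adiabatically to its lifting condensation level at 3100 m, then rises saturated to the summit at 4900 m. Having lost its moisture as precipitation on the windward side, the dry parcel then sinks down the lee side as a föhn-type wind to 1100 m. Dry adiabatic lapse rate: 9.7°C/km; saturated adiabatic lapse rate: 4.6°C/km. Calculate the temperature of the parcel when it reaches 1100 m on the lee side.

36.29°C

1400 → 3100 m (dry, 9.7°C/km): ΔT = -9.7 × 1.7 = -16.49°C → T = 7.71°C
3100 → 4900 m (saturated, 4.6°C/km): ΔT = -4.6 × 1.8 = -8.28°C → T = -0.57°C
4900 → 1100 m (dry descent, 9.7°C/km): ΔT = +9.7 × 3.8 = +36.86°C → T = 36.29°C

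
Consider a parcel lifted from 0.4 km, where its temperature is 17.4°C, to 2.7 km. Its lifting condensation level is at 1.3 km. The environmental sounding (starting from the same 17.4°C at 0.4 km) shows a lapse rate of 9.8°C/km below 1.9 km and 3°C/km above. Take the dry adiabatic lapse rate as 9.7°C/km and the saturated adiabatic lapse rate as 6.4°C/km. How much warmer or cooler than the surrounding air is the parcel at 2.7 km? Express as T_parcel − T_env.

-0.59°C (parcel cooler than environment)

Parcel:
  Dry to 1300 m: -9.7 × 0.9 km = -8.73°C, so T = 8.67°C.
  Saturated to 2700 m: -6.4 × 1.4 km = -8.96°C, so T = -0.29°C.
Environment:
  Environment, lower layer to 1900 m: -9.8 × 1.5 km = -14.7°C, so T = 2.7°C.
  Environment, upper layer to 2700 m: -3 × 0.8 km = -2.4°C, so T = 0.3°C.
T_parcel − T_env = -0.29 − 0.3 = -0.59°C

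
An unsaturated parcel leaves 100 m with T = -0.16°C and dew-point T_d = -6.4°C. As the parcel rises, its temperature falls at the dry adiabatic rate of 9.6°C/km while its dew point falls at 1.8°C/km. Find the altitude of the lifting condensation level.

900 m

T and T_d converge at 9.6 − 1.8 = 7.8°C per km
Height above start = (-0.16 − (-6.4)) / 7.8 = 0.8 km
LCL altitude = 100 m + 800 m = 900 m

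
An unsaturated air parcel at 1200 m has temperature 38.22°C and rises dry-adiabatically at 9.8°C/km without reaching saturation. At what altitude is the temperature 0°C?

Height above start = (38.22 − 0) / 9.8 = 3.9 km
Altitude = 1200 m + 3900 m = 5100 m

5100 m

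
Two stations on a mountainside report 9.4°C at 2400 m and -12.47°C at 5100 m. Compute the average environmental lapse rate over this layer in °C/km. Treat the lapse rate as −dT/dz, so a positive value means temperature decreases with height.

Γ = −ΔT/Δz = (9.4 − (-12.47)) / (5100 − 2400) m
  = 21.87°C / 2.7 km = 8.1°C/km

8.1°C/km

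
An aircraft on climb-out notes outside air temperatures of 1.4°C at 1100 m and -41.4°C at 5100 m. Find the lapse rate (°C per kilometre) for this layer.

10.7°C/km

Γ = −ΔT/Δz = (1.4 − (-41.4)) / (5100 − 1100) m
  = 42.8°C / 4 km = 10.7°C/km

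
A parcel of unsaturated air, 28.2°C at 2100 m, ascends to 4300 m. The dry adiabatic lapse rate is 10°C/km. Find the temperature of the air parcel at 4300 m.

2100 → 4300 m (dry adiabatic, 10°C/km): ΔT = -10 × 2.2 = -22°C → T = 6.2°C

6.2°C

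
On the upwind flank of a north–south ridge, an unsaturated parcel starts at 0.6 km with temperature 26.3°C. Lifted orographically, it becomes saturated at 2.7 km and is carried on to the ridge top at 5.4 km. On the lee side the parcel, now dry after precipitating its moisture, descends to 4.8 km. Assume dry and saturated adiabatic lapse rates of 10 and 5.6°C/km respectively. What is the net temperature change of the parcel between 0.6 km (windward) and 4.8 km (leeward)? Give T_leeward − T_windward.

600 → 2700 m (dry, 10°C/km): ΔT = -10 × 2.1 = -21°C → T = 5.3°C
2700 → 5400 m (saturated, 5.6°C/km): ΔT = -5.6 × 2.7 = -15.12°C → T = -9.82°C
5400 → 4800 m (dry descent, 10°C/km): ΔT = +10 × 0.6 = +6°C → T = -3.82°C
Net change vs windward start: -3.82 − 26.3 = -30.12°C

-30.12°C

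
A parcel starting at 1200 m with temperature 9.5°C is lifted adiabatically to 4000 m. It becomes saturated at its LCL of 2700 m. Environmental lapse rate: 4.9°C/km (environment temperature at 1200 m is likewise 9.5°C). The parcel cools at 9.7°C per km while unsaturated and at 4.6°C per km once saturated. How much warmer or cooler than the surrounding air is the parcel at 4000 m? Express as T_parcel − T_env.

-6.81°C (parcel cooler than environment)

Parcel:
  1200–2700 m, dry: Δz = 1.5 km ⇒ ΔT = -14.55°C; T = -5.05°C
  2700–4000 m, saturated: Δz = 1.3 km ⇒ ΔT = -5.98°C; T = -11.03°C
Environment:
  1200–4000 m, environment: Δz = 2.8 km ⇒ ΔT = -13.72°C; T = -4.22°C
T_parcel − T_env = -11.03 − (-4.22) = -6.81°C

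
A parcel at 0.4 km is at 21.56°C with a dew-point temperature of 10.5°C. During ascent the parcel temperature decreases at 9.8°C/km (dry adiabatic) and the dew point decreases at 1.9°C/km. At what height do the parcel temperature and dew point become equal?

1.8 km

T and T_d converge at 9.8 − 1.9 = 7.9°C per km
Height above start = (21.56 − 10.5) / 7.9 = 1.4 km
LCL altitude = 400 m + 1400 m = 1800 m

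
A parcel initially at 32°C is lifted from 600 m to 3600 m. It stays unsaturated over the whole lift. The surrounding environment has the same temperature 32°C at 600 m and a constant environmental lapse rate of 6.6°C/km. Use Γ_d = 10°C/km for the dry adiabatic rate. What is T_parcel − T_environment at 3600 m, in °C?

Parcel:
  Dry to 3600 m: -10 × 3 km = -30°C, so T = 2°C.
Environment:
  Environment to 3600 m: -6.6 × 3 km = -19.8°C, so T = 12.2°C.
T_parcel − T_env = 2 − 12.2 = -10.2°C

-10.2°C (parcel cooler than environment)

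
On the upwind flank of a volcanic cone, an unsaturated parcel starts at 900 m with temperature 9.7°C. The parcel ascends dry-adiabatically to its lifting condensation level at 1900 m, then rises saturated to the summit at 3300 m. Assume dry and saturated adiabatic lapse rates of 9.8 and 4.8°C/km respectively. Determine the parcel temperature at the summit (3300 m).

From 900 m to 1900 m (dry): cools by 9.8 × 1 = 9.8°C, giving -0.1°C.
From 1900 m to 3300 m (saturated): cools by 4.8 × 1.4 = 6.72°C, giving -6.82°C.

-6.82°C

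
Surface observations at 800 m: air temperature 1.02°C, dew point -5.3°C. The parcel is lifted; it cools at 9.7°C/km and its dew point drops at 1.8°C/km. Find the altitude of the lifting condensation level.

T and T_d converge at 9.7 − 1.8 = 7.9°C per km
Height above start = (1.02 − (-5.3)) / 7.9 = 0.8 km
LCL altitude = 800 m + 800 m = 1600 m

1600 m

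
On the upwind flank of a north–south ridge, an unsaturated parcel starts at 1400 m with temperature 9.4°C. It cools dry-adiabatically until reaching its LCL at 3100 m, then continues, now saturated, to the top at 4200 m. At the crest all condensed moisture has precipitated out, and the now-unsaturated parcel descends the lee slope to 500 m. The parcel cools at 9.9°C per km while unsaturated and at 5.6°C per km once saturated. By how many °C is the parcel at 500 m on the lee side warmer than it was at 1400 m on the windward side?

1400 → 3100 m (dry, 9.9°C/km): ΔT = -9.9 × 1.7 = -16.83°C → T = -7.43°C
3100 → 4200 m (saturated, 5.6°C/km): ΔT = -5.6 × 1.1 = -6.16°C → T = -13.59°C
4200 → 500 m (dry descent, 9.9°C/km): ΔT = +9.9 × 3.7 = +36.63°C → T = 23.04°C
Net change vs windward start: 23.04 − 9.4 = +13.64°C

+13.64°C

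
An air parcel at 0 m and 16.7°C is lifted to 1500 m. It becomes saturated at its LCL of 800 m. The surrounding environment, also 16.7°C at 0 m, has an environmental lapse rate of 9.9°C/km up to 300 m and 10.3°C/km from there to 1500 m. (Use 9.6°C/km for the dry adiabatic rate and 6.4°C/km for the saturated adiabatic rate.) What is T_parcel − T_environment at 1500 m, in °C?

+3.17°C (parcel warmer than environment)

Parcel:
  0–800 m, dry: Δz = 0.8 km ⇒ ΔT = -7.68°C; T = 9.02°C
  800–1500 m, saturated: Δz = 0.7 km ⇒ ΔT = -4.48°C; T = 4.54°C
Environment:
  0–300 m, environment, lower layer: Δz = 0.3 km ⇒ ΔT = -2.97°C; T = 13.73°C
  300–1500 m, environment, upper layer: Δz = 1.2 km ⇒ ΔT = -12.36°C; T = 1.37°C
T_parcel − T_env = 4.54 − 1.37 = +3.17°C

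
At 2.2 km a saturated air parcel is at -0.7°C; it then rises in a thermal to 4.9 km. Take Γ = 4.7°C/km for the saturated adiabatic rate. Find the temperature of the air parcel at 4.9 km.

2200 → 4900 m (saturated adiabatic, 4.7°C/km): ΔT = -4.7 × 2.7 = -12.69°C → T = -13.39°C

-13.39°C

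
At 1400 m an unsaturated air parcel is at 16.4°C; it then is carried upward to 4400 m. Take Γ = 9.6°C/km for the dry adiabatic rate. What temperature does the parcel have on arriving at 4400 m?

-12.4°C

From 1400 m to 4400 m (dry adiabatic): cools by 9.6 × 3 = 28.8°C, giving -12.4°C.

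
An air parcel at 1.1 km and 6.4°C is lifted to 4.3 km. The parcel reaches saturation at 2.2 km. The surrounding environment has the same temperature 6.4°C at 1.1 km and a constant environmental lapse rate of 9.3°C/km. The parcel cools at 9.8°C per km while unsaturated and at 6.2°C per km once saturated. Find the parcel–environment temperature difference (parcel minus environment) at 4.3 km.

Parcel:
  From 1100 m to 2200 m (dry): cools by 9.8 × 1.1 = 10.78°C, giving -4.38°C.
  From 2200 m to 4300 m (saturated): cools by 6.2 × 2.1 = 13.02°C, giving -17.4°C.
Environment:
  From 1100 m to 4300 m (environment): cools by 9.3 × 3.2 = 29.76°C, giving -23.36°C.
T_parcel − T_env = -17.4 − (-23.36) = +5.96°C

+5.96°C (parcel warmer than environment)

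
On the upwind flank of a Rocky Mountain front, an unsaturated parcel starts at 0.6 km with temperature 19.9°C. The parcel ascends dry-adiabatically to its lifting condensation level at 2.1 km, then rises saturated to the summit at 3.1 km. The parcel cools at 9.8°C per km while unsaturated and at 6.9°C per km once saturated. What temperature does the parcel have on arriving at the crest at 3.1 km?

-1.7°C

600 → 2100 m (dry, 9.8°C/km): ΔT = -9.8 × 1.5 = -14.7°C → T = 5.2°C
2100 → 3100 m (saturated, 6.9°C/km): ΔT = -6.9 × 1 = -6.9°C → T = -1.7°C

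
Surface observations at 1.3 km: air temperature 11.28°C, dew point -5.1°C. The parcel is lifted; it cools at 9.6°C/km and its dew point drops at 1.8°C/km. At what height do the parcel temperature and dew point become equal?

3.4 km

T and T_d converge at 9.6 − 1.8 = 7.8°C per km
Height above start = (11.28 − (-5.1)) / 7.8 = 2.1 km
LCL altitude = 1300 m + 2100 m = 3400 m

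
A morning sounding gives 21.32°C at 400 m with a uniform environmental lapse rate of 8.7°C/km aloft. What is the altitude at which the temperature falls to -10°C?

Height above start = (21.32 − (-10)) / 8.7 = 3.6 km
Altitude = 400 m + 3600 m = 4000 m

4000 m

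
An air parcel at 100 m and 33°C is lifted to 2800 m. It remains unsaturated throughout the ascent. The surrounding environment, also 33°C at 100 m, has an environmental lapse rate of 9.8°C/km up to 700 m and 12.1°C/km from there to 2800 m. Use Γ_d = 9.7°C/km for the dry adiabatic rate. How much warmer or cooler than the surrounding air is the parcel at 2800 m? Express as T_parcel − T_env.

+5.1°C (parcel warmer than environment)

Parcel:
  From 100 m to 2800 m (dry): cools by 9.7 × 2.7 = 26.19°C, giving 6.81°C.
Environment:
  From 100 m to 700 m (environment, lower layer): cools by 9.8 × 0.6 = 5.88°C, giving 27.12°C.
  From 700 m to 2800 m (environment, upper layer): cools by 12.1 × 2.1 = 25.41°C, giving 1.71°C.
T_parcel − T_env = 6.81 − 1.71 = +5.1°C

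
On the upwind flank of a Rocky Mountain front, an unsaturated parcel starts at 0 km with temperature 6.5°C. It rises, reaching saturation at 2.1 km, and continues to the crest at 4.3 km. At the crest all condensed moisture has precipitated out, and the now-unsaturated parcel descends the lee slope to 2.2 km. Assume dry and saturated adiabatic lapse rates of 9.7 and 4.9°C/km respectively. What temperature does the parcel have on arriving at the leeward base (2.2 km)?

Dry to 2100 m: -9.7 × 2.1 km = -20.37°C, so T = -13.87°C.
Saturated to 4300 m: -4.9 × 2.2 km = -10.78°C, so T = -24.65°C.
Dry descent to 2200 m: +9.7 × 2.1 km = +20.37°C, so T = -4.28°C.

-4.28°C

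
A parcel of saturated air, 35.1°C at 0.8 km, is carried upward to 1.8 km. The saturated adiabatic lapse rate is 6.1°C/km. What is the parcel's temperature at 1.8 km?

800–1800 m, saturated adiabatic: Δz = 1 km ⇒ ΔT = -6.1°C; T = 29°C

29°C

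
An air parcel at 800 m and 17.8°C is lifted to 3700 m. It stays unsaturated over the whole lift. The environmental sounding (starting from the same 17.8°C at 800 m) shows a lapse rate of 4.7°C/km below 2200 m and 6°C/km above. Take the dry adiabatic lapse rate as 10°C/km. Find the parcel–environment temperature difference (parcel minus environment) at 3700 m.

Parcel:
  800 → 3700 m (dry, 10°C/km): ΔT = -10 × 2.9 = -29°C → T = -11.2°C
Environment:
  800 → 2200 m (environment, lower layer, 4.7°C/km): ΔT = -4.7 × 1.4 = -6.58°C → T = 11.22°C
  2200 → 3700 m (environment, upper layer, 6°C/km): ΔT = -6 × 1.5 = -9°C → T = 2.22°C
T_parcel − T_env = -11.2 − 2.22 = -13.42°C

-13.42°C (parcel cooler than environment)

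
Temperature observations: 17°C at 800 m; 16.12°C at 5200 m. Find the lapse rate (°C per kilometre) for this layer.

0.2°C/km

Γ = −ΔT/Δz = (17 − 16.12) / (5200 − 800) m
  = 0.88°C / 4.4 km = 0.2°C/km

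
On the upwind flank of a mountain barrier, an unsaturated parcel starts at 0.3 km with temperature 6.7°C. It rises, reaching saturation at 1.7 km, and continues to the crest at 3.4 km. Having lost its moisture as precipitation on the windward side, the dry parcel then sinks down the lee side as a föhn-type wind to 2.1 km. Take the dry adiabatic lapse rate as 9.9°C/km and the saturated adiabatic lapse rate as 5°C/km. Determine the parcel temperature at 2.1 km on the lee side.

-2.79°C

Dry to 1700 m: -9.9 × 1.4 km = -13.86°C, so T = -7.16°C.
Saturated to 3400 m: -5 × 1.7 km = -8.5°C, so T = -15.66°C.
Dry descent to 2100 m: +9.9 × 1.3 km = +12.87°C, so T = -2.79°C.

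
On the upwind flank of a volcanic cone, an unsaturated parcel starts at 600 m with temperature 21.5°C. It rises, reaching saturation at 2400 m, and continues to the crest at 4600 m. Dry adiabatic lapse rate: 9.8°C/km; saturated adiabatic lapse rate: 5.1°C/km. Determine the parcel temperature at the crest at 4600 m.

-7.36°C

600 → 2400 m (dry, 9.8°C/km): ΔT = -9.8 × 1.8 = -17.64°C → T = 3.86°C
2400 → 4600 m (saturated, 5.1°C/km): ΔT = -5.1 × 2.2 = -11.22°C → T = -7.36°C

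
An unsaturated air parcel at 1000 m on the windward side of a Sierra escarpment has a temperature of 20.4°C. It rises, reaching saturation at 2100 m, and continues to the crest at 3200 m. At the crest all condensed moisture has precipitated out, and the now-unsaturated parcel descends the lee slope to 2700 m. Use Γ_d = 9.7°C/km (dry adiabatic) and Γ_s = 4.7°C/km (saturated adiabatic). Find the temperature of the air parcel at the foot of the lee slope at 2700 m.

9.41°C

From 1000 m to 2100 m (dry): cools by 9.7 × 1.1 = 10.67°C, giving 9.73°C.
From 2100 m to 3200 m (saturated): cools by 4.7 × 1.1 = 5.17°C, giving 4.56°C.
From 3200 m to 2700 m (dry descent): warms by 9.7 × 0.5 = 4.85°C, giving 9.41°C.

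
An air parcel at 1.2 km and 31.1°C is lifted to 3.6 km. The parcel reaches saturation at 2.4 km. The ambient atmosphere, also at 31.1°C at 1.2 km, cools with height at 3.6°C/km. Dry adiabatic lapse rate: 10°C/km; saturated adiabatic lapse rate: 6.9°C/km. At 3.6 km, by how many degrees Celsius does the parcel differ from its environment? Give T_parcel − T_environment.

Parcel:
  1200 → 2400 m (dry, 10°C/km): ΔT = -10 × 1.2 = -12°C → T = 19.1°C
  2400 → 3600 m (saturated, 6.9°C/km): ΔT = -6.9 × 1.2 = -8.28°C → T = 10.82°C
Environment:
  1200 → 3600 m (environment, 3.6°C/km): ΔT = -3.6 × 2.4 = -8.64°C → T = 22.46°C
T_parcel − T_env = 10.82 − 22.46 = -11.64°C

-11.64°C (parcel cooler than environment)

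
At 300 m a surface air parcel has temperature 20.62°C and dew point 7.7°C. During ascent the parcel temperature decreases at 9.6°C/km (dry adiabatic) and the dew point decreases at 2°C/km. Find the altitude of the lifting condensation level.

2000 m

T and T_d converge at 9.6 − 2 = 7.6°C per km
Height above start = (20.62 − 7.7) / 7.6 = 1.7 km
LCL altitude = 300 m + 1700 m = 2000 m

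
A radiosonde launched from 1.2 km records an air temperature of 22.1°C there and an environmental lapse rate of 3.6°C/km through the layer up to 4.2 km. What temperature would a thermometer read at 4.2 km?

1200 → 4200 m (environmental, 3.6°C/km): ΔT = -3.6 × 3 = -10.8°C → T = 11.3°C

11.3°C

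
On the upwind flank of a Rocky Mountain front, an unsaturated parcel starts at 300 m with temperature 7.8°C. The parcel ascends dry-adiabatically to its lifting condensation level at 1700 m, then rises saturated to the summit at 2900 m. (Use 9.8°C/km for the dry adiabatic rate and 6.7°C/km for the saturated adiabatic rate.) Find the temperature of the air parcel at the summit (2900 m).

300 → 1700 m (dry, 9.8°C/km): ΔT = -9.8 × 1.4 = -13.72°C → T = -5.92°C
1700 → 2900 m (saturated, 6.7°C/km): ΔT = -6.7 × 1.2 = -8.04°C → T = -13.96°C

-13.96°C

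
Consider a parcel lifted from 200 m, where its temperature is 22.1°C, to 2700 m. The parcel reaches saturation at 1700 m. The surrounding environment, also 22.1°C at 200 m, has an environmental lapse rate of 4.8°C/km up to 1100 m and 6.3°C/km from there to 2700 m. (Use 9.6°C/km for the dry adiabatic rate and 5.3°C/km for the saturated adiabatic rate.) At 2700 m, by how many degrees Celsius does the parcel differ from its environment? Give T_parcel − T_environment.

-5.3°C (parcel cooler than environment)

Parcel:
  200–1700 m, dry: Δz = 1.5 km ⇒ ΔT = -14.4°C; T = 7.7°C
  1700–2700 m, saturated: Δz = 1 km ⇒ ΔT = -5.3°C; T = 2.4°C
Environment:
  200–1100 m, environment, lower layer: Δz = 0.9 km ⇒ ΔT = -4.32°C; T = 17.78°C
  1100–2700 m, environment, upper layer: Δz = 1.6 km ⇒ ΔT = -10.08°C; T = 7.7°C
T_parcel − T_env = 2.4 − 7.7 = -5.3°C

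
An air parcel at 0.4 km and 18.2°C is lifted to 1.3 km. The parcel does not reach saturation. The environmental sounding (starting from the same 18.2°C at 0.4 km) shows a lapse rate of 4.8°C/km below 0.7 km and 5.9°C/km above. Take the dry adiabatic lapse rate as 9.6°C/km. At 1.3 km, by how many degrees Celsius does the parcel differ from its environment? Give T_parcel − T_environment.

-3.66°C (parcel cooler than environment)

Parcel:
  Dry to 1300 m: -9.6 × 0.9 km = -8.64°C, so T = 9.56°C.
Environment:
  Environment, lower layer to 700 m: -4.8 × 0.3 km = -1.44°C, so T = 16.76°C.
  Environment, upper layer to 1300 m: -5.9 × 0.6 km = -3.54°C, so T = 13.22°C.
T_parcel − T_env = 9.56 − 13.22 = -3.66°C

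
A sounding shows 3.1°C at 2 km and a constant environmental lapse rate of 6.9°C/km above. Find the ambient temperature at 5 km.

2000–5000 m, environmental: Δz = 3 km ⇒ ΔT = -20.7°C; T = -17.6°C

-17.6°C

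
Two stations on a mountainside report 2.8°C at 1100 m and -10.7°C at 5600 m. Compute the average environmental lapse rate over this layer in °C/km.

Γ = −ΔT/Δz = (2.8 − (-10.7)) / (5600 − 1100) m
  = 13.5°C / 4.5 km = 3°C/km

3°C/km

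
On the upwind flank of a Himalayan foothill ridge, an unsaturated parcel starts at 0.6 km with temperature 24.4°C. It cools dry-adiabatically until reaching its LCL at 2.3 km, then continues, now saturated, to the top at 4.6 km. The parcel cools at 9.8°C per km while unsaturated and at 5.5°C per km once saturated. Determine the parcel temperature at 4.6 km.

From 600 m to 2300 m (dry): cools by 9.8 × 1.7 = 16.66°C, giving 7.74°C.
From 2300 m to 4600 m (saturated): cools by 5.5 × 2.3 = 12.65°C, giving -4.91°C.

-4.91°C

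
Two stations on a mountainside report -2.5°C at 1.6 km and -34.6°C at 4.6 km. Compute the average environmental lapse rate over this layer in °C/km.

Γ = −ΔT/Δz = (-2.5 − (-34.6)) / (4600 − 1600) m
  = 32.1°C / 3 km = 10.7°C/km

10.7°C/km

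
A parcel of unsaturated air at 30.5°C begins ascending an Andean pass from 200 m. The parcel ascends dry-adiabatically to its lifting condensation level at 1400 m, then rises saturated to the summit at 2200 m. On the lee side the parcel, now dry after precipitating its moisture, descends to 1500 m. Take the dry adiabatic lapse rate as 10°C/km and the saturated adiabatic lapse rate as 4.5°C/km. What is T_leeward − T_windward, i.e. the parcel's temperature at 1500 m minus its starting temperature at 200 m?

From 200 m to 1400 m (dry): cools by 10 × 1.2 = 12°C, giving 18.5°C.
From 1400 m to 2200 m (saturated): cools by 4.5 × 0.8 = 3.6°C, giving 14.9°C.
From 2200 m to 1500 m (dry descent): warms by 10 × 0.7 = 7°C, giving 21.9°C.
Net change vs windward start: 21.9 − 30.5 = -8.6°C

-8.6°C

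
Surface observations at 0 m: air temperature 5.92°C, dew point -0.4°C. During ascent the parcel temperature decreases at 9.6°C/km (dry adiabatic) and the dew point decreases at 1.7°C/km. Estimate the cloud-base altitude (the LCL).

800 m

T and T_d converge at 9.6 − 1.7 = 7.9°C per km
Height above start = (5.92 − (-0.4)) / 7.9 = 0.8 km
LCL altitude = 0 m + 800 m = 800 m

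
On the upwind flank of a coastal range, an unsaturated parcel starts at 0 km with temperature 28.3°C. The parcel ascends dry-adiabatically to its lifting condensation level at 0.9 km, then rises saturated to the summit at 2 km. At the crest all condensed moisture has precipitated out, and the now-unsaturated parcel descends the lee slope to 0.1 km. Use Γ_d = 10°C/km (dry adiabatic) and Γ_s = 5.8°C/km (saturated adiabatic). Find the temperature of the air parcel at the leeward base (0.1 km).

From 0 m to 900 m (dry): cools by 10 × 0.9 = 9°C, giving 19.3°C.
From 900 m to 2000 m (saturated): cools by 5.8 × 1.1 = 6.38°C, giving 12.92°C.
From 2000 m to 100 m (dry descent): warms by 10 × 1.9 = 19°C, giving 31.92°C.

31.92°C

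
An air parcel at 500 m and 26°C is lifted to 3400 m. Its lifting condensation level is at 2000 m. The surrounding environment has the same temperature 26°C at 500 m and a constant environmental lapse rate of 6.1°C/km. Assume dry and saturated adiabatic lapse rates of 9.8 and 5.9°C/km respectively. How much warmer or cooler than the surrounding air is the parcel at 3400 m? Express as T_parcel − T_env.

Parcel:
  Dry to 2000 m: -9.8 × 1.5 km = -14.7°C, so T = 11.3°C.
  Saturated to 3400 m: -5.9 × 1.4 km = -8.26°C, so T = 3.04°C.
Environment:
  Environment to 3400 m: -6.1 × 2.9 km = -17.69°C, so T = 8.31°C.
T_parcel − T_env = 3.04 − 8.31 = -5.27°C

-5.27°C (parcel cooler than environment)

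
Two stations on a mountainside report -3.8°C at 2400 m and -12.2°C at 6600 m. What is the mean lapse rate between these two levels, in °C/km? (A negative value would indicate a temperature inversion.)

Γ = −ΔT/Δz = (-3.8 − (-12.2)) / (6600 − 2400) m
  = 8.4°C / 4.2 km = 2°C/km

2°C/km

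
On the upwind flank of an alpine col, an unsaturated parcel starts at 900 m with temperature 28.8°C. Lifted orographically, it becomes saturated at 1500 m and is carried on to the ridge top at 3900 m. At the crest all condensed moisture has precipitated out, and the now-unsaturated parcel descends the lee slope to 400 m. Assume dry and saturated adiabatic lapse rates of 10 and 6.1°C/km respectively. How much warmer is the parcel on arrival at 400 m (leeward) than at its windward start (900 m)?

+14.36°C

Dry to 1500 m: -10 × 0.6 km = -6°C, so T = 22.8°C.
Saturated to 3900 m: -6.1 × 2.4 km = -14.64°C, so T = 8.16°C.
Dry descent to 400 m: +10 × 3.5 km = +35°C, so T = 43.16°C.
Net change vs windward start: 43.16 − 28.8 = +14.36°C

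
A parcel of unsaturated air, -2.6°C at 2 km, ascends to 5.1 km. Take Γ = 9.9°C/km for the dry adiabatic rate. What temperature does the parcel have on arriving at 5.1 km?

-33.29°C

From 2000 m to 5100 m (dry adiabatic): cools by 9.9 × 3.1 = 30.69°C, giving -33.29°C.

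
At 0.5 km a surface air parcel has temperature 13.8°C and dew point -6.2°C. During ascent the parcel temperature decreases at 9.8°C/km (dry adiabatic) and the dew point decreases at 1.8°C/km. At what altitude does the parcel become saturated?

3 km

T and T_d converge at 9.8 − 1.8 = 8°C per km
Height above start = (13.8 − (-6.2)) / 8 = 2.5 km
LCL altitude = 500 m + 2500 m = 3000 m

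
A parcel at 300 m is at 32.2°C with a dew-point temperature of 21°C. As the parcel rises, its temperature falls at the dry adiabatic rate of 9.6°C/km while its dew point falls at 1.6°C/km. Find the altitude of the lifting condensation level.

T and T_d converge at 9.6 − 1.6 = 8°C per km
Height above start = (32.2 − 21) / 8 = 1.4 km
LCL altitude = 300 m + 1400 m = 1700 m

1700 m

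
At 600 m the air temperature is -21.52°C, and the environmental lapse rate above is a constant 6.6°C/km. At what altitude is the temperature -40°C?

3400 m

Height above start = (-21.52 − (-40)) / 6.6 = 2.8 km
Altitude = 600 m + 2800 m = 3400 m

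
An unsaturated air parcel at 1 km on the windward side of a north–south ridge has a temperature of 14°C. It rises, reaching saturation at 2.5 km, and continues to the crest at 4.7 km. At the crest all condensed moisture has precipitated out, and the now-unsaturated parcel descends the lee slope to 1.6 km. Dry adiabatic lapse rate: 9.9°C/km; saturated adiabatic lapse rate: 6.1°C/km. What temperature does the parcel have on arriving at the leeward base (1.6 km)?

1000–2500 m, dry: Δz = 1.5 km ⇒ ΔT = -14.85°C; T = -0.85°C
2500–4700 m, saturated: Δz = 2.2 km ⇒ ΔT = -13.42°C; T = -14.27°C
4700–1600 m, dry descent: Δz = 3.1 km ⇒ ΔT = +30.69°C; T = 16.42°C

16.42°C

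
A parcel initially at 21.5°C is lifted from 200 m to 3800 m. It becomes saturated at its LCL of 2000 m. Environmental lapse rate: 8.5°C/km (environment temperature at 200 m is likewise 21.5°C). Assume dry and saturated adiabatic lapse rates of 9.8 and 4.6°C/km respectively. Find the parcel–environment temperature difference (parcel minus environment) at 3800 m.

Parcel:
  200–2000 m, dry: Δz = 1.8 km ⇒ ΔT = -17.64°C; T = 3.86°C
  2000–3800 m, saturated: Δz = 1.8 km ⇒ ΔT = -8.28°C; T = -4.42°C
Environment:
  200–3800 m, environment: Δz = 3.6 km ⇒ ΔT = -30.6°C; T = -9.1°C
T_parcel − T_env = -4.42 − (-9.1) = +4.68°C

+4.68°C (parcel warmer than environment)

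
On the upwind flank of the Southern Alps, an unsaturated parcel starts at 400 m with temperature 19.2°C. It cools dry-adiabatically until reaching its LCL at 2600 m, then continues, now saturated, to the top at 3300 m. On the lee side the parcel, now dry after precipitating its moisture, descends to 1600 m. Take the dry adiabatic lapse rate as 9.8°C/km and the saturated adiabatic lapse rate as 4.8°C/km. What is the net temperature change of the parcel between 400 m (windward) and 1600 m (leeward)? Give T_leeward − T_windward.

-8.26°C

From 400 m to 2600 m (dry): cools by 9.8 × 2.2 = 21.56°C, giving -2.36°C.
From 2600 m to 3300 m (saturated): cools by 4.8 × 0.7 = 3.36°C, giving -5.72°C.
From 3300 m to 1600 m (dry descent): warms by 9.8 × 1.7 = 16.66°C, giving 10.94°C.
Net change vs windward start: 10.94 − 19.2 = -8.26°C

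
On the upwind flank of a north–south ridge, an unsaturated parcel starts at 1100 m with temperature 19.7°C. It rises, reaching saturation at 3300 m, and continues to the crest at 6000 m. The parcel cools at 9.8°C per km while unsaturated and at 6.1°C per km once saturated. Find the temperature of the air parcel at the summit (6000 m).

1100–3300 m, dry: Δz = 2.2 km ⇒ ΔT = -21.56°C; T = -1.86°C
3300–6000 m, saturated: Δz = 2.7 km ⇒ ΔT = -16.47°C; T = -18.33°C

-18.33°C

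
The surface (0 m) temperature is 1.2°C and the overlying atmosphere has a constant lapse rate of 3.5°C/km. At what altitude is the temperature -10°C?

3200 m

Height above start = (1.2 − (-10)) / 3.5 = 3.2 km
Altitude = 0 m + 3200 m = 3200 m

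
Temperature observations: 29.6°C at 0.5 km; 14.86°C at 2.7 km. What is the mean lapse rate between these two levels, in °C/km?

6.7°C/km

Γ = −ΔT/Δz = (29.6 − 14.86) / (2700 − 500) m
  = 14.74°C / 2.2 km = 6.7°C/km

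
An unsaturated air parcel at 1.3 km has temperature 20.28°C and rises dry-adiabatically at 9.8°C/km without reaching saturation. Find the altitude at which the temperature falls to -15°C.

4.9 km

Height above start = (20.28 − (-15)) / 9.8 = 3.6 km
Altitude = 1300 m + 3600 m = 4900 m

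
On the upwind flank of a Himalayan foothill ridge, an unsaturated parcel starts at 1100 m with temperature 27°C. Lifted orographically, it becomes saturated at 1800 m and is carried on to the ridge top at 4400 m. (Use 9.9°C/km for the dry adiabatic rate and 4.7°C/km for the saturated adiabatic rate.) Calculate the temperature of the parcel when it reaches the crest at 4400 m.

7.85°C

From 1100 m to 1800 m (dry): cools by 9.9 × 0.7 = 6.93°C, giving 20.07°C.
From 1800 m to 4400 m (saturated): cools by 4.7 × 2.6 = 12.22°C, giving 7.85°C.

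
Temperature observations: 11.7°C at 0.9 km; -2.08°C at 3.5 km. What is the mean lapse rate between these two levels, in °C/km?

5.3°C/km

Γ = −ΔT/Δz = (11.7 − (-2.08)) / (3500 − 900) m
  = 13.78°C / 2.6 km = 5.3°C/km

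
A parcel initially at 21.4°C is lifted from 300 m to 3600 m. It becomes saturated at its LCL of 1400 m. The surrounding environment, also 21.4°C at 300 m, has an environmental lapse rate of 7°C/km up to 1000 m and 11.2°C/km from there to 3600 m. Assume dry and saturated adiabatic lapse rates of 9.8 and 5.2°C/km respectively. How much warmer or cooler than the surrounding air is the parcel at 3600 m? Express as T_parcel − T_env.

Parcel:
  300–1400 m, dry: Δz = 1.1 km ⇒ ΔT = -10.78°C; T = 10.62°C
  1400–3600 m, saturated: Δz = 2.2 km ⇒ ΔT = -11.44°C; T = -0.82°C
Environment:
  300–1000 m, environment, lower layer: Δz = 0.7 km ⇒ ΔT = -4.9°C; T = 16.5°C
  1000–3600 m, environment, upper layer: Δz = 2.6 km ⇒ ΔT = -29.12°C; T = -12.62°C
T_parcel − T_env = -0.82 − (-12.62) = +11.8°C

+11.8°C (parcel warmer than environment)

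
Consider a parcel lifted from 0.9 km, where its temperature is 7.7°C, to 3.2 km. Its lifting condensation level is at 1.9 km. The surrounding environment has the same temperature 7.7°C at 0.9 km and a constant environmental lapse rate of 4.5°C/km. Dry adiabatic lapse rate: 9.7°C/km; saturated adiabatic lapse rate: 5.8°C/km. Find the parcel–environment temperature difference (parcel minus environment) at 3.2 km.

Parcel:
  Dry to 1900 m: -9.7 × 1 km = -9.7°C, so T = -2°C.
  Saturated to 3200 m: -5.8 × 1.3 km = -7.54°C, so T = -9.54°C.
Environment:
  Environment to 3200 m: -4.5 × 2.3 km = -10.35°C, so T = -2.65°C.
T_parcel − T_env = -9.54 − (-2.65) = -6.89°C

-6.89°C (parcel cooler than environment)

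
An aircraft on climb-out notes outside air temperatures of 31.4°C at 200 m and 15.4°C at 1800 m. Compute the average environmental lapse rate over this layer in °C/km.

10°C/km

Γ = −ΔT/Δz = (31.4 − 15.4) / (1800 − 200) m
  = 16°C / 1.6 km = 10°C/km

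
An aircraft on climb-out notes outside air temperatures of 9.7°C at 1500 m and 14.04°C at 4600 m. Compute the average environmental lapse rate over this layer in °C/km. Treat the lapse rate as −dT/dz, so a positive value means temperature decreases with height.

Γ = −ΔT/Δz = (9.7 − 14.04) / (4600 − 1500) m
  = -4.34°C / 3.1 km = -1.4°C/km

-1.4°C/km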